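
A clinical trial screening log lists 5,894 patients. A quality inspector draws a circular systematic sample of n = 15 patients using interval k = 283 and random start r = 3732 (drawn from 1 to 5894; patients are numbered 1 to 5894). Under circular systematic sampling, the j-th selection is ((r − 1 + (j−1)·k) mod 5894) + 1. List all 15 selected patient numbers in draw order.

Selection 1: 3732
Selection 2: 3732 + 283 = 4015
Selection 3: 4015 + 283 = 4298
Selection 4: 4298 + 283 = 4581
Selection 5: 4581 + 283 = 4864
Selection 6: 4864 + 283 = 5147
Selection 7: 5147 + 283 = 5430
Selection 8: 5430 + 283 = 5713
Selection 9: 5713 + 283 = 5996 → 5996 − 5894 = 102
Selection 10: 102 + 283 = 385
Selection 11: 385 + 283 = 668
Selection 12: 668 + 283 = 951
Selection 13: 951 + 283 = 1234
Selection 14: 1234 + 283 = 1517
Selection 15: 1517 + 283 = 1800

3732, 4015, 4298, 4581, 4864, 5147, 5430, 5713, 102, 385, 668, 951, 1234, 1517, 1800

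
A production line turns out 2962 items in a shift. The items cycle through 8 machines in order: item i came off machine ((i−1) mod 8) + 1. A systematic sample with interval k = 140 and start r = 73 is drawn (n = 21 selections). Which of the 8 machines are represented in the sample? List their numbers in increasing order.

1, 5

Consecutive selections differ by k = 140, so their machine numbers differ by 140 mod 8 = 4.
gcd(140, 8) = 4, so the sample visits 8/4 = 2 distinct residues mod 8.
Start 73 is machine 1; the machines hit are 1, 5.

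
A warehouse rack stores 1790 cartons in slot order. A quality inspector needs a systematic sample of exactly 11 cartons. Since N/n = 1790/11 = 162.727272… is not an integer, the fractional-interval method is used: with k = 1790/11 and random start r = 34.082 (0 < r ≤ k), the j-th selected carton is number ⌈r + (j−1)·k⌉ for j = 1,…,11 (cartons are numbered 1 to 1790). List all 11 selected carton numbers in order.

35, 197, 360, 523, 685, 848, 1011, 1174, 1336, 1499, 1662

j=1: r + 0k = 34.082 → ⌈·⌉ = 35
j=2: r + 1k = 196.809272… → ⌈·⌉ = 197
j=3: r + 2k = 359.536545… → ⌈·⌉ = 360
j=4: r + 3k = 522.263818… → ⌈·⌉ = 523
j=5: r + 4k = 684.991090… → ⌈·⌉ = 685
j=6: r + 5k = 847.718363… → ⌈·⌉ = 848
j=7: r + 6k = 1010.445636… → ⌈·⌉ = 1011
j=8: r + 7k = 1173.172909… → ⌈·⌉ = 1174
j=9: r + 8k = 1335.900181… → ⌈·⌉ = 1336
j=10: r + 9k = 1498.627454… → ⌈·⌉ = 1499
j=11: r + 10k = 1661.354727… → ⌈·⌉ = 1662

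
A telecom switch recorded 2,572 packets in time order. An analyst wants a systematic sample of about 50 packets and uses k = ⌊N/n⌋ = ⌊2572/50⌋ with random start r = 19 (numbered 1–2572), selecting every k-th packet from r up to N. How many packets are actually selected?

k = ⌊2572/50⌋ = 51
Achieved size = ⌊(2572 − 19)/51⌋ + 1 = ⌊2553/51⌋ + 1 = 50 + 1 = 51
(last selection: 19 + 50×51 = 2569 ≤ 2572; next would be 2620 > 2572)

51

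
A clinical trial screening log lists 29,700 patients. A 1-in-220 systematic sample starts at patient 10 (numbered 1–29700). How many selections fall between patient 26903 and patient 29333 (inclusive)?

11

k = 220
First selection ≥ 26903: 10 + ⌈(26903−10)/220⌉·220 = 10 + 123×220 = 27070
Last selection ≤ 29333: 10 + ⌊(29333−10)/220⌋·220 = 10 + 133×220 = 29270
Count = 133 − 123 + 1 = 11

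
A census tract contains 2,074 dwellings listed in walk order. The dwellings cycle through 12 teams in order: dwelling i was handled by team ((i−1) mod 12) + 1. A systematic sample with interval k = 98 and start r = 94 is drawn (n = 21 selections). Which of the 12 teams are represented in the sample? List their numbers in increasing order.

Consecutive selections differ by k = 98, so their team numbers differ by 98 mod 12 = 2.
gcd(98, 12) = 2, so the sample visits 12/2 = 6 distinct residues mod 12.
Start 94 is team 10; the teams hit are 2, 4, 6, 8, 10, 12.

2, 4, 6, 8, 10, 12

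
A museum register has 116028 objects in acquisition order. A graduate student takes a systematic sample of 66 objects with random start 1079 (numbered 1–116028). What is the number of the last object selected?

k = 116028/66 = 1758
66th selection = r + (66−1)·k = 1079 + 65×1758 = 1079 + 114270 = 115349

115349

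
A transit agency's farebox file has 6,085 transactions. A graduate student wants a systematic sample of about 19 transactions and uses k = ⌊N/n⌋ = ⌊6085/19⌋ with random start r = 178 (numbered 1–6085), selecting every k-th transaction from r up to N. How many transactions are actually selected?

k = ⌊6085/19⌋ = 320
Achieved size = ⌊(6085 − 178)/320⌋ + 1 = ⌊5907/320⌋ + 1 = 18 + 1 = 19
(last selection: 178 + 18×320 = 5938 ≤ 6085; next would be 6258 > 6085)

19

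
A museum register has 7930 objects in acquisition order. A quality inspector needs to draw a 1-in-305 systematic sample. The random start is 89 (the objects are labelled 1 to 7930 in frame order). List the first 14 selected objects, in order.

object 1: 89
object 2: 89 + 305 = 394
object 3: 394 + 305 = 699
object 4: 699 + 305 = 1004
object 5: 1004 + 305 = 1309
object 6: 1309 + 305 = 1614
object 7: 1614 + 305 = 1919
object 8: 1919 + 305 = 2224
object 9: 2224 + 305 = 2529
object 10: 2529 + 305 = 2834
object 11: 2834 + 305 = 3139
object 12: 3139 + 305 = 3444
object 13: 3444 + 305 = 3749
object 14: 3749 + 305 = 4054

89, 394, 699, 1004, 1309, 1614, 1919, 2224, 2529, 2834, 3139, 3444, 3749, 4054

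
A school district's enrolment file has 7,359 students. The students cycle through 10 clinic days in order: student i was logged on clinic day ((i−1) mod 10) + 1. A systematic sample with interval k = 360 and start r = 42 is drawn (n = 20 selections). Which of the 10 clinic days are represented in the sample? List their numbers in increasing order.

Consecutive selections differ by k = 360, so their clinic day numbers differ by 360 mod 10 = 0.
gcd(360, 10) = 10, so the sample visits 10/10 = 1 distinct residues mod 10.
Start 42 is clinic day 2; the clinic days hit are 2.

2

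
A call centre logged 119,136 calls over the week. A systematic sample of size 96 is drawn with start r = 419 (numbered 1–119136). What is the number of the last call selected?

k = 119136/96 = 1241
96th selection = r + (96−1)·k = 419 + 95×1241 = 419 + 117895 = 118314

118314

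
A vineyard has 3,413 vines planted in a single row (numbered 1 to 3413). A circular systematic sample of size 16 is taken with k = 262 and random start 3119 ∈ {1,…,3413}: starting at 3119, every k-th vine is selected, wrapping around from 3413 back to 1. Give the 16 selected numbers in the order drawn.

Selection 1: 3119
Selection 2: 3119 + 262 = 3381
Selection 3: 3381 + 262 = 3643 → 3643 − 3413 = 230
Selection 4: 230 + 262 = 492
Selection 5: 492 + 262 = 754
Selection 6: 754 + 262 = 1016
Selection 7: 1016 + 262 = 1278
Selection 8: 1278 + 262 = 1540
Selection 9: 1540 + 262 = 1802
Selection 10: 1802 + 262 = 2064
Selection 11: 2064 + 262 = 2326
Selection 12: 2326 + 262 = 2588
Selection 13: 2588 + 262 = 2850
Selection 14: 2850 + 262 = 3112
Selection 15: 3112 + 262 = 3374
Selection 16: 3374 + 262 = 3636 → 3636 − 3413 = 223

3119, 3381, 230, 492, 754, 1016, 1278, 1540, 1802, 2064, 2326, 2588, 2850, 3112, 3374, 223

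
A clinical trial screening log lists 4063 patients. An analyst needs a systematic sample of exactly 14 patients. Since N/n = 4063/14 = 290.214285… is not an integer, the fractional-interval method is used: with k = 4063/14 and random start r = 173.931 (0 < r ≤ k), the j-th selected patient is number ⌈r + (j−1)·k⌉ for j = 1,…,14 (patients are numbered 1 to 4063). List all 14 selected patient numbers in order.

174, 465, 755, 1045, 1335, 1626, 1916, 2206, 2496, 2786, 3077, 3367, 3657, 3947

j=1: r + 0k = 173.931 → ⌈·⌉ = 174
j=2: r + 1k = 464.145285… → ⌈·⌉ = 465
j=3: r + 2k = 754.359571… → ⌈·⌉ = 755
j=4: r + 3k = 1044.573857… → ⌈·⌉ = 1045
j=5: r + 4k = 1334.788142… → ⌈·⌉ = 1335
j=6: r + 5k = 1625.002428… → ⌈·⌉ = 1626
j=7: r + 6k = 1915.216714… → ⌈·⌉ = 1916
j=8: r + 7k = 2205.431 → ⌈·⌉ = 2206
j=9: r + 8k = 2495.645285… → ⌈·⌉ = 2496
j=10: r + 9k = 2785.859571… → ⌈·⌉ = 2786
j=11: r + 10k = 3076.073857… → ⌈·⌉ = 3077
j=12: r + 11k = 3366.288142… → ⌈·⌉ = 3367
j=13: r + 12k = 3656.502428… → ⌈·⌉ = 3657
j=14: r + 13k = 3946.716714… → ⌈·⌉ = 3947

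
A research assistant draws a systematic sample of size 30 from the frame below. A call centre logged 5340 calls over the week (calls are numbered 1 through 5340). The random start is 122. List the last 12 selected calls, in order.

k = N/n = 5340/30 = 178
19th selection = 122 + 18×178 = 3326
20th: 3326 + 178 = 3504
21st: 3504 + 178 = 3682
22nd: 3682 + 178 = 3860
23rd: 3860 + 178 = 4038
24th: 4038 + 178 = 4216
25th: 4216 + 178 = 4394
26th: 4394 + 178 = 4572
27th: 4572 + 178 = 4750
28th: 4750 + 178 = 4928
29th: 4928 + 178 = 5106
30th: 5106 + 178 = 5284

3326, 3504, 3682, 3860, 4038, 4216, 4394, 4572, 4750, 4928, 5106, 5284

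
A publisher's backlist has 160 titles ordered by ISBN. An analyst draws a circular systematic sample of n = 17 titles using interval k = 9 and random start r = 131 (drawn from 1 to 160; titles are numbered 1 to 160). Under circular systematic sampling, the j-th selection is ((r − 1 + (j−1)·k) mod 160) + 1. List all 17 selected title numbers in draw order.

Selection 1: 131
Selection 2: 131 + 9 = 140
Selection 3: 140 + 9 = 149
Selection 4: 149 + 9 = 158
Selection 5: 158 + 9 = 167 → 167 − 160 = 7
Selection 6: 7 + 9 = 16
Selection 7: 16 + 9 = 25
Selection 8: 25 + 9 = 34
Selection 9: 34 + 9 = 43
Selection 10: 43 + 9 = 52
Selection 11: 52 + 9 = 61
Selection 12: 61 + 9 = 70
Selection 13: 70 + 9 = 79
Selection 14: 79 + 9 = 88
Selection 15: 88 + 9 = 97
Selection 16: 97 + 9 = 106
Selection 17: 106 + 9 = 115

131, 140, 149, 158, 7, 16, 25, 34, 43, 52, 61, 70, 79, 88, 97, 106, 115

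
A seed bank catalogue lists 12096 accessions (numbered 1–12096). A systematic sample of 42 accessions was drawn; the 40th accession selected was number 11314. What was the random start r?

82

k = 12096/42 = 288
r = 11314 − (40−1)×288 = 11314 − 11232 = 82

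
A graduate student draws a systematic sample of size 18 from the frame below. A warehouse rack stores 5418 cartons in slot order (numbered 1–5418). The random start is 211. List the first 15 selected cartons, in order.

k = N/n = 5418/18 = 301
carton 1: 211
carton 2: 211 + 301 = 512
carton 3: 512 + 301 = 813
carton 4: 813 + 301 = 1114
carton 5: 1114 + 301 = 1415
carton 6: 1415 + 301 = 1716
carton 7: 1716 + 301 = 2017
carton 8: 2017 + 301 = 2318
carton 9: 2318 + 301 = 2619
carton 10: 2619 + 301 = 2920
carton 11: 2920 + 301 = 3221
carton 12: 3221 + 301 = 3522
carton 13: 3522 + 301 = 3823
carton 14: 3823 + 301 = 4124
carton 15: 4124 + 301 = 4425

211, 512, 813, 1114, 1415, 1716, 2017, 2318, 2619, 2920, 3221, 3522, 3823, 4124, 4425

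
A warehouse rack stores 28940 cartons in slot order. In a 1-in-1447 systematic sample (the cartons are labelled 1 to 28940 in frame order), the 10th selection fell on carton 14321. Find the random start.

k = 1447
r = 14321 − (10−1)×1447 = 14321 − 13023 = 1298

1298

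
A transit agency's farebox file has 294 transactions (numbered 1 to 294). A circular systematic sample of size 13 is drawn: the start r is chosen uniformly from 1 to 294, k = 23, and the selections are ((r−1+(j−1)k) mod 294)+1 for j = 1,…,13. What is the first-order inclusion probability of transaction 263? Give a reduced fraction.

For each position j, as r ranges over 1…294 the j-th selection hits every transaction exactly once, so transaction 263 is selected for exactly 13 of the 294 starts.
Inclusion probability = 13/294.

13/294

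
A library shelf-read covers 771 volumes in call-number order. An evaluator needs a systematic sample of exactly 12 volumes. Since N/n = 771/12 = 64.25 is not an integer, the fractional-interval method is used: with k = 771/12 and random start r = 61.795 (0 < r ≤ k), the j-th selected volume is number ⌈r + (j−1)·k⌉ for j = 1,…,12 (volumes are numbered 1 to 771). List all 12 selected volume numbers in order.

j=1: r + 0k = 61.795 → ⌈·⌉ = 62
j=2: r + 1k = 126.045 → ⌈·⌉ = 127
j=3: r + 2k = 190.295 → ⌈·⌉ = 191
j=4: r + 3k = 254.545 → ⌈·⌉ = 255
j=5: r + 4k = 318.795 → ⌈·⌉ = 319
j=6: r + 5k = 383.045 → ⌈·⌉ = 384
j=7: r + 6k = 447.295 → ⌈·⌉ = 448
j=8: r + 7k = 511.545 → ⌈·⌉ = 512
j=9: r + 8k = 575.795 → ⌈·⌉ = 576
j=10: r + 9k = 640.045 → ⌈·⌉ = 641
j=11: r + 10k = 704.295 → ⌈·⌉ = 705
j=12: r + 11k = 768.545 → ⌈·⌉ = 769

62, 127, 191, 255, 319, 384, 448, 512, 576, 641, 705, 769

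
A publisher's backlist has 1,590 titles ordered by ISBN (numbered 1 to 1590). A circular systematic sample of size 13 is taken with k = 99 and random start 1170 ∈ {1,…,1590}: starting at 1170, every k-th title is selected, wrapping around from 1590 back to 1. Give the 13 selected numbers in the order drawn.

Selection 1: 1170
Selection 2: 1170 + 99 = 1269
Selection 3: 1269 + 99 = 1368
Selection 4: 1368 + 99 = 1467
Selection 5: 1467 + 99 = 1566
Selection 6: 1566 + 99 = 1665 → 1665 − 1590 = 75
Selection 7: 75 + 99 = 174
Selection 8: 174 + 99 = 273
Selection 9: 273 + 99 = 372
Selection 10: 372 + 99 = 471
Selection 11: 471 + 99 = 570
Selection 12: 570 + 99 = 669
Selection 13: 669 + 99 = 768

1170, 1269, 1368, 1467, 1566, 75, 174, 273, 372, 471, 570, 669, 768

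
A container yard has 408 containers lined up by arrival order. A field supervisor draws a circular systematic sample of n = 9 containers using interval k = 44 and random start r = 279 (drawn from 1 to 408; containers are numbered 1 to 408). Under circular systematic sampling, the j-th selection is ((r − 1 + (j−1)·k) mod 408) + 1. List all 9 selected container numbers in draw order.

279, 323, 367, 3, 47, 91, 135, 179, 223

Selection 1: 279
Selection 2: 279 + 44 = 323
Selection 3: 323 + 44 = 367
Selection 4: 367 + 44 = 411 → 411 − 408 = 3
Selection 5: 3 + 44 = 47
Selection 6: 47 + 44 = 91
Selection 7: 91 + 44 = 135
Selection 8: 135 + 44 = 179
Selection 9: 179 + 44 = 223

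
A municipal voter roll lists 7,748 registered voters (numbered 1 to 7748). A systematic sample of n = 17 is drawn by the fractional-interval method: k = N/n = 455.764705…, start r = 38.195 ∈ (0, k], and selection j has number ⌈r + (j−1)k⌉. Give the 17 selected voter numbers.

39, 494, 950, 1406, 1862, 2318, 2773, 3229, 3685, 4141, 4596, 5052, 5508, 5964, 6419, 6875, 7331

j=1: r + 0k = 38.195 → ⌈·⌉ = 39
j=2: r + 1k = 493.959705… → ⌈·⌉ = 494
j=3: r + 2k = 949.724411… → ⌈·⌉ = 950
j=4: r + 3k = 1405.489117… → ⌈·⌉ = 1406
j=5: r + 4k = 1861.253823… → ⌈·⌉ = 1862
j=6: r + 5k = 2317.018529… → ⌈·⌉ = 2318
j=7: r + 6k = 2772.783235… → ⌈·⌉ = 2773
j=8: r + 7k = 3228.547941… → ⌈·⌉ = 3229
j=9: r + 8k = 3684.312647… → ⌈·⌉ = 3685
j=10: r + 9k = 4140.077352… → ⌈·⌉ = 4141
j=11: r + 10k = 4595.842058… → ⌈·⌉ = 4596
j=12: r + 11k = 5051.606764… → ⌈·⌉ = 5052
j=13: r + 12k = 5507.371470… → ⌈·⌉ = 5508
j=14: r + 13k = 5963.136176… → ⌈·⌉ = 5964
j=15: r + 14k = 6418.900882… → ⌈·⌉ = 6419
j=16: r + 15k = 6874.665588… → ⌈·⌉ = 6875
j=17: r + 16k = 7330.430294… → ⌈·⌉ = 7331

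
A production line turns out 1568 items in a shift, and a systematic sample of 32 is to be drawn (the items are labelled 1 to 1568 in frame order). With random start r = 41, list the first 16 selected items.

k = N/n = 1568/32 = 49
item 1: 41
item 2: 41 + 49 = 90
item 3: 90 + 49 = 139
item 4: 139 + 49 = 188
item 5: 188 + 49 = 237
item 6: 237 + 49 = 286
item 7: 286 + 49 = 335
item 8: 335 + 49 = 384
item 9: 384 + 49 = 433
item 10: 433 + 49 = 482
item 11: 482 + 49 = 531
item 12: 531 + 49 = 580
item 13: 580 + 49 = 629
item 14: 629 + 49 = 678
item 15: 678 + 49 = 727
item 16: 727 + 49 = 776

41, 90, 139, 188, 237, 286, 335, 384, 433, 482, 531, 580, 629, 678, 727, 776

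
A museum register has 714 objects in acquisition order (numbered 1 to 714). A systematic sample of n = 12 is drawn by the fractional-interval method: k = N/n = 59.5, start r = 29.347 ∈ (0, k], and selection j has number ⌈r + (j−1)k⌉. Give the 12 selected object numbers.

30, 89, 149, 208, 268, 327, 387, 446, 506, 565, 625, 684

j=1: r + 0k = 29.347 → ⌈·⌉ = 30
j=2: r + 1k = 88.847 → ⌈·⌉ = 89
j=3: r + 2k = 148.347 → ⌈·⌉ = 149
j=4: r + 3k = 207.847 → ⌈·⌉ = 208
j=5: r + 4k = 267.347 → ⌈·⌉ = 268
j=6: r + 5k = 326.847 → ⌈·⌉ = 327
j=7: r + 6k = 386.347 → ⌈·⌉ = 387
j=8: r + 7k = 445.847 → ⌈·⌉ = 446
j=9: r + 8k = 505.347 → ⌈·⌉ = 506
j=10: r + 9k = 564.847 → ⌈·⌉ = 565
j=11: r + 10k = 624.347 → ⌈·⌉ = 625
j=12: r + 11k = 683.847 → ⌈·⌉ = 684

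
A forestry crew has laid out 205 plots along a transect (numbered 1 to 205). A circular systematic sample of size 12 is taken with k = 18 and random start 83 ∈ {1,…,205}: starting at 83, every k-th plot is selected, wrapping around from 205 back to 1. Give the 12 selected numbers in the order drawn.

Selection 1: 83
Selection 2: 83 + 18 = 101
Selection 3: 101 + 18 = 119
Selection 4: 119 + 18 = 137
Selection 5: 137 + 18 = 155
Selection 6: 155 + 18 = 173
Selection 7: 173 + 18 = 191
Selection 8: 191 + 18 = 209 → 209 − 205 = 4
Selection 9: 4 + 18 = 22
Selection 10: 22 + 18 = 40
Selection 11: 40 + 18 = 58
Selection 12: 58 + 18 = 76

83, 101, 119, 137, 155, 173, 191, 4, 22, 40, 58, 76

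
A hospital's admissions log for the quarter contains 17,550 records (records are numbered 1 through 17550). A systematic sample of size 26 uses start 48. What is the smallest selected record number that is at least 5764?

6123

k = 17550/26 = 675
Steps past start: ⌈(5764 − 48)/675⌉ = ⌈5716/675⌉ = 9
Selected record: 48 + 9×675 = 6123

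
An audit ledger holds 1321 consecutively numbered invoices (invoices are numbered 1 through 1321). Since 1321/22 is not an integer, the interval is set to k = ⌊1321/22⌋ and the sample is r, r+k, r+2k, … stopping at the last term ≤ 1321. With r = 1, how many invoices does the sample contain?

k = ⌊1321/22⌋ = 60
Achieved size = ⌊(1321 − 1)/60⌋ + 1 = ⌊1320/60⌋ + 1 = 22 + 1 = 23
(last selection: 1 + 22×60 = 1321 ≤ 1321; next would be 1381 > 1321)

23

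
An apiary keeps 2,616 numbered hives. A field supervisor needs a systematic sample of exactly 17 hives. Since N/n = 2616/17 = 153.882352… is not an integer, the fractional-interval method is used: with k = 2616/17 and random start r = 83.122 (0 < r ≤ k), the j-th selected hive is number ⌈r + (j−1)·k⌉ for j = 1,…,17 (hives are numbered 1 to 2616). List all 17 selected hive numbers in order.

84, 238, 391, 545, 699, 853, 1007, 1161, 1315, 1469, 1622, 1776, 1930, 2084, 2238, 2392, 2546

j=1: r + 0k = 83.122 → ⌈·⌉ = 84
j=2: r + 1k = 237.004352… → ⌈·⌉ = 238
j=3: r + 2k = 390.886705… → ⌈·⌉ = 391
j=4: r + 3k = 544.769058… → ⌈·⌉ = 545
j=5: r + 4k = 698.651411… → ⌈·⌉ = 699
j=6: r + 5k = 852.533764… → ⌈·⌉ = 853
j=7: r + 6k = 1006.416117… → ⌈·⌉ = 1007
j=8: r + 7k = 1160.298470… → ⌈·⌉ = 1161
j=9: r + 8k = 1314.180823… → ⌈·⌉ = 1315
j=10: r + 9k = 1468.063176… → ⌈·⌉ = 1469
j=11: r + 10k = 1621.945529… → ⌈·⌉ = 1622
j=12: r + 11k = 1775.827882… → ⌈·⌉ = 1776
j=13: r + 12k = 1929.710235… → ⌈·⌉ = 1930
j=14: r + 13k = 2083.592588… → ⌈·⌉ = 2084
j=15: r + 14k = 2237.474941… → ⌈·⌉ = 2238
j=16: r + 15k = 2391.357294… → ⌈·⌉ = 2392
j=17: r + 16k = 2545.239647… → ⌈·⌉ = 2546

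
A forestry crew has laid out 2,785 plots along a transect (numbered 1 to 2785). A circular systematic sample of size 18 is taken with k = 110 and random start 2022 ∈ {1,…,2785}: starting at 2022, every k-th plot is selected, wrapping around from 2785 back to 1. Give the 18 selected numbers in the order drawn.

2022, 2132, 2242, 2352, 2462, 2572, 2682, 7, 117, 227, 337, 447, 557, 667, 777, 887, 997, 1107

Selection 1: 2022
Selection 2: 2022 + 110 = 2132
Selection 3: 2132 + 110 = 2242
Selection 4: 2242 + 110 = 2352
Selection 5: 2352 + 110 = 2462
Selection 6: 2462 + 110 = 2572
Selection 7: 2572 + 110 = 2682
Selection 8: 2682 + 110 = 2792 → 2792 − 2785 = 7
Selection 9: 7 + 110 = 117
Selection 10: 117 + 110 = 227
Selection 11: 227 + 110 = 337
Selection 12: 337 + 110 = 447
Selection 13: 447 + 110 = 557
Selection 14: 557 + 110 = 667
Selection 15: 667 + 110 = 777
Selection 16: 777 + 110 = 887
Selection 17: 887 + 110 = 997
Selection 18: 997 + 110 = 1107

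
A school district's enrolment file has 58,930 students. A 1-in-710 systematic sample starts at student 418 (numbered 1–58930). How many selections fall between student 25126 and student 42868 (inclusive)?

k = 710
First selection ≥ 25126: 418 + ⌈(25126−418)/710⌉·710 = 418 + 35×710 = 25268
Last selection ≤ 42868: 418 + ⌊(42868−418)/710⌋·710 = 418 + 59×710 = 42308
Count = 59 − 35 + 1 = 25

25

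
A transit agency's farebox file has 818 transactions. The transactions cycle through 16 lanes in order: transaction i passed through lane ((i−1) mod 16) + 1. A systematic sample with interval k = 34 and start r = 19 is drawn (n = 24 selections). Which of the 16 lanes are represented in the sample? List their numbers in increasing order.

1, 3, 5, 7, 9, 11, 13, 15

Consecutive selections differ by k = 34, so their lane numbers differ by 34 mod 16 = 2.
gcd(34, 16) = 2, so the sample visits 16/2 = 8 distinct residues mod 16.
Start 19 is lane 3; the lanes hit are 1, 3, 5, 7, 9, 11, 13, 15.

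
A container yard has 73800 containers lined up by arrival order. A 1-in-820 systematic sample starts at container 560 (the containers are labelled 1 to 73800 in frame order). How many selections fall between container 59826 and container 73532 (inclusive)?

16

k = 820
First selection ≥ 59826: 560 + ⌈(59826−560)/820⌉·820 = 560 + 73×820 = 60420
Last selection ≤ 73532: 560 + ⌊(73532−560)/820⌋·820 = 560 + 88×820 = 72720
Count = 88 − 73 + 1 = 16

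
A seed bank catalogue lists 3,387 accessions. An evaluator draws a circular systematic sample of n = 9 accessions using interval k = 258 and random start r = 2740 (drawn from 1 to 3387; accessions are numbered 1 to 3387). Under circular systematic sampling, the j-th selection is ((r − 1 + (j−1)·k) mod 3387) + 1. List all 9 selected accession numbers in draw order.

2740, 2998, 3256, 127, 385, 643, 901, 1159, 1417

Selection 1: 2740
Selection 2: 2740 + 258 = 2998
Selection 3: 2998 + 258 = 3256
Selection 4: 3256 + 258 = 3514 → 3514 − 3387 = 127
Selection 5: 127 + 258 = 385
Selection 6: 385 + 258 = 643
Selection 7: 643 + 258 = 901
Selection 8: 901 + 258 = 1159
Selection 9: 1159 + 258 = 1417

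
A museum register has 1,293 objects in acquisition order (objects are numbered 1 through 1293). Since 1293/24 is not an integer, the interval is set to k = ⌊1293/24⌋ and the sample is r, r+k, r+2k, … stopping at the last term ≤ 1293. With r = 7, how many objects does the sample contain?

k = ⌊1293/24⌋ = 53
Achieved size = ⌊(1293 − 7)/53⌋ + 1 = ⌊1286/53⌋ + 1 = 24 + 1 = 25
(last selection: 7 + 24×53 = 1279 ≤ 1293; next would be 1332 > 1293)

25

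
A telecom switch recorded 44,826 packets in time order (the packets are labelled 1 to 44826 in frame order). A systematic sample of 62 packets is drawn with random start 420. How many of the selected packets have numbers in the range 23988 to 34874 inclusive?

k = 44826/62 = 723
First selection ≥ 23988: 420 + ⌈(23988−420)/723⌉·723 = 420 + 33×723 = 24279
Last selection ≤ 34874: 420 + ⌊(34874−420)/723⌋·723 = 420 + 47×723 = 34401
Count = 47 − 33 + 1 = 15

15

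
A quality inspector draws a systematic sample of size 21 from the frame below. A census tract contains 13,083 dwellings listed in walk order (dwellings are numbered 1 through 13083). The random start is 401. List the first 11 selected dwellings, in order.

k = N/n = 13083/21 = 623
dwelling 1: 401
dwelling 2: 401 + 623 = 1024
dwelling 3: 1024 + 623 = 1647
dwelling 4: 1647 + 623 = 2270
dwelling 5: 2270 + 623 = 2893
dwelling 6: 2893 + 623 = 3516
dwelling 7: 3516 + 623 = 4139
dwelling 8: 4139 + 623 = 4762
dwelling 9: 4762 + 623 = 5385
dwelling 10: 5385 + 623 = 6008
dwelling 11: 6008 + 623 = 6631

401, 1024, 1647, 2270, 2893, 3516, 4139, 4762, 5385, 6008, 6631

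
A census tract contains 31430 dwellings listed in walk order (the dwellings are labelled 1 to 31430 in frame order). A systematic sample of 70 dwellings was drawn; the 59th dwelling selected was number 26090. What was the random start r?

k = 31430/70 = 449
r = 26090 − (59−1)×449 = 26090 − 26042 = 48

48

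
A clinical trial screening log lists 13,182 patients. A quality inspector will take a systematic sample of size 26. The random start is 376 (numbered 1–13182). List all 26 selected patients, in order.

k = N/n = 13182/26 = 507
patient 1: 376
patient 2: 376 + 507 = 883
patient 3: 883 + 507 = 1390
patient 4: 1390 + 507 = 1897
patient 5: 1897 + 507 = 2404
patient 6: 2404 + 507 = 2911
patient 7: 2911 + 507 = 3418
patient 8: 3418 + 507 = 3925
patient 9: 3925 + 507 = 4432
patient 10: 4432 + 507 = 4939
patient 11: 4939 + 507 = 5446
patient 12: 5446 + 507 = 5953
patient 13: 5953 + 507 = 6460
patient 14: 6460 + 507 = 6967
patient 15: 6967 + 507 = 7474
patient 16: 7474 + 507 = 7981
patient 17: 7981 + 507 = 8488
patient 18: 8488 + 507 = 8995
patient 19: 8995 + 507 = 9502
patient 20: 9502 + 507 = 10009
patient 21: 10009 + 507 = 10516
patient 22: 10516 + 507 = 11023
patient 23: 11023 + 507 = 11530
patient 24: 11530 + 507 = 12037
patient 25: 12037 + 507 = 12544
patient 26: 12544 + 507 = 13051

376, 883, 1390, 1897, 2404, 2911, 3418, 3925, 4432, 4939, 5446, 5953, 6460, 6967, 7474, 7981, 8488, 8995, 9502, 10009, 10516, 11023, 11530, 12037, 12544, 13051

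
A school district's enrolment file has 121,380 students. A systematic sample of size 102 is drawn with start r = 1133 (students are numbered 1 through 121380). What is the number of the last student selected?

121323

k = 121380/102 = 1190
102nd selection = r + (102−1)·k = 1133 + 101×1190 = 1133 + 120190 = 121323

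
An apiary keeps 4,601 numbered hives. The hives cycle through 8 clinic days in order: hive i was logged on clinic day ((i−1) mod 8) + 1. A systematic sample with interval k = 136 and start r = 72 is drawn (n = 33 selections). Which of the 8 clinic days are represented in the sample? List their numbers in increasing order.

8

Consecutive selections differ by k = 136, so their clinic day numbers differ by 136 mod 8 = 0.
gcd(136, 8) = 8, so the sample visits 8/8 = 1 distinct residues mod 8.
Start 72 is clinic day 8; the clinic days hit are 8.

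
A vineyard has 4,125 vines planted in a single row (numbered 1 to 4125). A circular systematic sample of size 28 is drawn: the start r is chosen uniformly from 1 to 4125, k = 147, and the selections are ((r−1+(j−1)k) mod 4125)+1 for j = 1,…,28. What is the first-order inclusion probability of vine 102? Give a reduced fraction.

For each position j, as r ranges over 1…4125 the j-th selection hits every vine exactly once, so vine 102 is selected for exactly 28 of the 4125 starts.
Inclusion probability = 28/4125.

28/4125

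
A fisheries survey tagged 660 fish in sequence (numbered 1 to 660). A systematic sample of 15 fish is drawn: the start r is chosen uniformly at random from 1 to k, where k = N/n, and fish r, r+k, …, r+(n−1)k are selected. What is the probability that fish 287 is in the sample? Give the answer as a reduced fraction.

k = 660/15 = 44.
Fish 287 is selected iff r ≡ 287 (mod 44); exactly one such r in {1,…,44}.
Inclusion probability = 1/44.

1/44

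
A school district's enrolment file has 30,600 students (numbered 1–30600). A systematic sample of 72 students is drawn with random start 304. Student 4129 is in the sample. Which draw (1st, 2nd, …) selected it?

10

k = 30600/72 = 425
position = (4129 − 304)/425 + 1 = 3825/425 + 1 = 9 + 1 = 10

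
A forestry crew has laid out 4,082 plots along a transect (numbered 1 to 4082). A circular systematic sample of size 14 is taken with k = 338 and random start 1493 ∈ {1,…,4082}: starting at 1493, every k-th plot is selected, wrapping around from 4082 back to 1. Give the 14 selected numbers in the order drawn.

Selection 1: 1493
Selection 2: 1493 + 338 = 1831
Selection 3: 1831 + 338 = 2169
Selection 4: 2169 + 338 = 2507
Selection 5: 2507 + 338 = 2845
Selection 6: 2845 + 338 = 3183
Selection 7: 3183 + 338 = 3521
Selection 8: 3521 + 338 = 3859
Selection 9: 3859 + 338 = 4197 → 4197 − 4082 = 115
Selection 10: 115 + 338 = 453
Selection 11: 453 + 338 = 791
Selection 12: 791 + 338 = 1129
Selection 13: 1129 + 338 = 1467
Selection 14: 1467 + 338 = 1805

1493, 1831, 2169, 2507, 2845, 3183, 3521, 3859, 115, 453, 791, 1129, 1467, 1805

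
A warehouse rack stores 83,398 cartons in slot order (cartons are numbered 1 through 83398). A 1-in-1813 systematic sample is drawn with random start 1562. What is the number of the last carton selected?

83147

k = 1813
46th selection = r + (46−1)·k = 1562 + 45×1813 = 1562 + 81585 = 83147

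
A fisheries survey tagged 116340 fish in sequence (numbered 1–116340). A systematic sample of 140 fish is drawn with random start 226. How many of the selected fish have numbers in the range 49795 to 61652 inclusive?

14

k = 116340/140 = 831
First selection ≥ 49795: 226 + ⌈(49795−226)/831⌉·831 = 226 + 60×831 = 50086
Last selection ≤ 61652: 226 + ⌊(61652−226)/831⌋·831 = 226 + 73×831 = 60889
Count = 73 − 60 + 1 = 14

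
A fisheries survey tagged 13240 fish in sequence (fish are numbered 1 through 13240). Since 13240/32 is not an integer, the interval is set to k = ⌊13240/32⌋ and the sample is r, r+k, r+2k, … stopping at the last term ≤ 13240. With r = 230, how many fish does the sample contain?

k = ⌊13240/32⌋ = 413
Achieved size = ⌊(13240 − 230)/413⌋ + 1 = ⌊13010/413⌋ + 1 = 31 + 1 = 32
(last selection: 230 + 31×413 = 13033 ≤ 13240; next would be 13446 > 13240)

32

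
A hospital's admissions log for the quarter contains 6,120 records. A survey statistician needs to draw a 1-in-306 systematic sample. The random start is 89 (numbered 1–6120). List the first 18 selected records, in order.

record 1: 89
record 2: 89 + 306 = 395
record 3: 395 + 306 = 701
record 4: 701 + 306 = 1007
record 5: 1007 + 306 = 1313
record 6: 1313 + 306 = 1619
record 7: 1619 + 306 = 1925
record 8: 1925 + 306 = 2231
record 9: 2231 + 306 = 2537
record 10: 2537 + 306 = 2843
record 11: 2843 + 306 = 3149
record 12: 3149 + 306 = 3455
record 13: 3455 + 306 = 3761
record 14: 3761 + 306 = 4067
record 15: 4067 + 306 = 4373
record 16: 4373 + 306 = 4679
record 17: 4679 + 306 = 4985
record 18: 4985 + 306 = 5291

89, 395, 701, 1007, 1313, 1619, 1925, 2231, 2537, 2843, 3149, 3455, 3761, 4067, 4373, 4679, 4985, 5291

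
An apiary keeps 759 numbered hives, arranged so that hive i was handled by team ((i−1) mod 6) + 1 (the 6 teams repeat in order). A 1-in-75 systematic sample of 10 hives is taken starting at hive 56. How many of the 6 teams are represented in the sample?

Consecutive selections differ by k = 75, so their team numbers differ by 75 mod 6 = 3.
gcd(75, 6) = 3, so the sample visits 6/3 = 2 distinct residues mod 6.
Start 56 is team 2; the teams hit are 2, 5.

2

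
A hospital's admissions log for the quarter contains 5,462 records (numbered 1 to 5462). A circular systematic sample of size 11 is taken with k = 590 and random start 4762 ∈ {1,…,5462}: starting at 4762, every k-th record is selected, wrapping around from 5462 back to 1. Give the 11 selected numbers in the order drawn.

Selection 1: 4762
Selection 2: 4762 + 590 = 5352
Selection 3: 5352 + 590 = 5942 → 5942 − 5462 = 480
Selection 4: 480 + 590 = 1070
Selection 5: 1070 + 590 = 1660
Selection 6: 1660 + 590 = 2250
Selection 7: 2250 + 590 = 2840
Selection 8: 2840 + 590 = 3430
Selection 9: 3430 + 590 = 4020
Selection 10: 4020 + 590 = 4610
Selection 11: 4610 + 590 = 5200

4762, 5352, 480, 1070, 1660, 2250, 2840, 3430, 4020, 4610, 5200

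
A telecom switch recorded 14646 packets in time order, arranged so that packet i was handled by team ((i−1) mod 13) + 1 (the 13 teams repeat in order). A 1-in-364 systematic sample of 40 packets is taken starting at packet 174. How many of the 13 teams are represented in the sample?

Consecutive selections differ by k = 364, so their team numbers differ by 364 mod 13 = 0.
gcd(364, 13) = 13, so the sample visits 13/13 = 1 distinct residues mod 13.
Start 174 is team 5; the teams hit are 5.

1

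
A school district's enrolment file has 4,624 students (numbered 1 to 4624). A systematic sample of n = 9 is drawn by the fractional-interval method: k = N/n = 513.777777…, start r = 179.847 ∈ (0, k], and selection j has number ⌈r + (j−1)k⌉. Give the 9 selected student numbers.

j=1: r + 0k = 179.847 → ⌈·⌉ = 180
j=2: r + 1k = 693.624777… → ⌈·⌉ = 694
j=3: r + 2k = 1207.402555… → ⌈·⌉ = 1208
j=4: r + 3k = 1721.180333… → ⌈·⌉ = 1722
j=5: r + 4k = 2234.958111… → ⌈·⌉ = 2235
j=6: r + 5k = 2748.735888… → ⌈·⌉ = 2749
j=7: r + 6k = 3262.513666… → ⌈·⌉ = 3263
j=8: r + 7k = 3776.291444… → ⌈·⌉ = 3777
j=9: r + 8k = 4290.069222… → ⌈·⌉ = 4291

180, 694, 1208, 1722, 2235, 2749, 3263, 3777, 4291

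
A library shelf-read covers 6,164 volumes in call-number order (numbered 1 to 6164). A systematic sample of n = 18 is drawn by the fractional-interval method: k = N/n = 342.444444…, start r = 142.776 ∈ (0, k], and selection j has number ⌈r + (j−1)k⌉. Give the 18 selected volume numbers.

143, 486, 828, 1171, 1513, 1855, 2198, 2540, 2883, 3225, 3568, 3910, 4253, 4595, 4937, 5280, 5622, 5965

j=1: r + 0k = 142.776 → ⌈·⌉ = 143
j=2: r + 1k = 485.220444… → ⌈·⌉ = 486
j=3: r + 2k = 827.664888… → ⌈·⌉ = 828
j=4: r + 3k = 1170.109333… → ⌈·⌉ = 1171
j=5: r + 4k = 1512.553777… → ⌈·⌉ = 1513
j=6: r + 5k = 1854.998222… → ⌈·⌉ = 1855
j=7: r + 6k = 2197.442666… → ⌈·⌉ = 2198
j=8: r + 7k = 2539.887111… → ⌈·⌉ = 2540
j=9: r + 8k = 2882.331555… → ⌈·⌉ = 2883
j=10: r + 9k = 3224.776 → ⌈·⌉ = 3225
j=11: r + 10k = 3567.220444… → ⌈·⌉ = 3568
j=12: r + 11k = 3909.664888… → ⌈·⌉ = 3910
j=13: r + 12k = 4252.109333… → ⌈·⌉ = 4253
j=14: r + 13k = 4594.553777… → ⌈·⌉ = 4595
j=15: r + 14k = 4936.998222… → ⌈·⌉ = 4937
j=16: r + 15k = 5279.442666… → ⌈·⌉ = 5280
j=17: r + 16k = 5621.887111… → ⌈·⌉ = 5622
j=18: r + 17k = 5964.331555… → ⌈·⌉ = 5965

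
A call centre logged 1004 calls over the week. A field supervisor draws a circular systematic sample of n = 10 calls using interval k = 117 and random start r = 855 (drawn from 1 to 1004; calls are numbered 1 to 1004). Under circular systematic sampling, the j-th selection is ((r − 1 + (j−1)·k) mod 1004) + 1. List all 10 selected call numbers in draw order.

Selection 1: 855
Selection 2: 855 + 117 = 972
Selection 3: 972 + 117 = 1089 → 1089 − 1004 = 85
Selection 4: 85 + 117 = 202
Selection 5: 202 + 117 = 319
Selection 6: 319 + 117 = 436
Selection 7: 436 + 117 = 553
Selection 8: 553 + 117 = 670
Selection 9: 670 + 117 = 787
Selection 10: 787 + 117 = 904

855, 972, 85, 202, 319, 436, 553, 670, 787, 904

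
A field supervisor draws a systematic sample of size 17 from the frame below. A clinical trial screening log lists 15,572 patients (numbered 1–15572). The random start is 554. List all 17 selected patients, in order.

554, 1470, 2386, 3302, 4218, 5134, 6050, 6966, 7882, 8798, 9714, 10630, 11546, 12462, 13378, 14294, 15210

k = N/n = 15572/17 = 916
patient 1: 554
patient 2: 554 + 916 = 1470
patient 3: 1470 + 916 = 2386
patient 4: 2386 + 916 = 3302
patient 5: 3302 + 916 = 4218
patient 6: 4218 + 916 = 5134
patient 7: 5134 + 916 = 6050
patient 8: 6050 + 916 = 6966
patient 9: 6966 + 916 = 7882
patient 10: 7882 + 916 = 8798
patient 11: 8798 + 916 = 9714
patient 12: 9714 + 916 = 10630
patient 13: 10630 + 916 = 11546
patient 14: 11546 + 916 = 12462
patient 15: 12462 + 916 = 13378
patient 16: 13378 + 916 = 14294
patient 17: 14294 + 916 = 15210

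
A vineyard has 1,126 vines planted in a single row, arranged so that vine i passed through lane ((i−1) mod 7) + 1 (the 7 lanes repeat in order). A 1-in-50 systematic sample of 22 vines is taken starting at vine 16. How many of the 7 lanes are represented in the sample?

Consecutive selections differ by k = 50, so their lane numbers differ by 50 mod 7 = 1.
gcd(50, 7) = 1, so the sample visits 7/1 = 7 distinct residues mod 7.
Start 16 is lane 2; the lanes hit are 1, 2, 3, 4, 5, 6, 7.

7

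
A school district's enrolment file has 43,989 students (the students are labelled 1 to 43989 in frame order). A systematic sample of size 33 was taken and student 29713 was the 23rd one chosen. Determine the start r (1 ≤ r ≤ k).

387

k = 43989/33 = 1333
r = 29713 − (23−1)×1333 = 29713 − 29326 = 387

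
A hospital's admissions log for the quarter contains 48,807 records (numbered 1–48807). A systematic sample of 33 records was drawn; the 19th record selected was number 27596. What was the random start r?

k = 48807/33 = 1479
r = 27596 − (19−1)×1479 = 27596 − 26622 = 974

974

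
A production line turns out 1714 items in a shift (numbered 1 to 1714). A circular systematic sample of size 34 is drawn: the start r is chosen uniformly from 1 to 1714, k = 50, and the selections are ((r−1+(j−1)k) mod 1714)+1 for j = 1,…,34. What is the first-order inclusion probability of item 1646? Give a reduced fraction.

17/857

For each position j, as r ranges over 1…1714 the j-th selection hits every item exactly once, so item 1646 is selected for exactly 34 of the 1714 starts.
Inclusion probability = 34/1714 = 17/857.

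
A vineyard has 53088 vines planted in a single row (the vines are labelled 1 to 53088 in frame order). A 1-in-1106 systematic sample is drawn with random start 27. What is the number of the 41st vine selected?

44267

k = 1106
41st selection = r + (41−1)·k = 27 + 40×1106 = 27 + 44240 = 44267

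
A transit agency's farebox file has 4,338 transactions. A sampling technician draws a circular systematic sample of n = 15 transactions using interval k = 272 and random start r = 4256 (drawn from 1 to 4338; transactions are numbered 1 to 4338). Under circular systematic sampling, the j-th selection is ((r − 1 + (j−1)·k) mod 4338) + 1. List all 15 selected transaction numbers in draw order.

Selection 1: 4256
Selection 2: 4256 + 272 = 4528 → 4528 − 4338 = 190
Selection 3: 190 + 272 = 462
Selection 4: 462 + 272 = 734
Selection 5: 734 + 272 = 1006
Selection 6: 1006 + 272 = 1278
Selection 7: 1278 + 272 = 1550
Selection 8: 1550 + 272 = 1822
Selection 9: 1822 + 272 = 2094
Selection 10: 2094 + 272 = 2366
Selection 11: 2366 + 272 = 2638
Selection 12: 2638 + 272 = 2910
Selection 13: 2910 + 272 = 3182
Selection 14: 3182 + 272 = 3454
Selection 15: 3454 + 272 = 3726

4256, 190, 462, 734, 1006, 1278, 1550, 1822, 2094, 2366, 2638, 2910, 3182, 3454, 3726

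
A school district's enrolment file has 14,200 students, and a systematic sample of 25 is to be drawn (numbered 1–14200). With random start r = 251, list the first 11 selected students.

251, 819, 1387, 1955, 2523, 3091, 3659, 4227, 4795, 5363, 5931

k = N/n = 14200/25 = 568
student 1: 251
student 2: 251 + 568 = 819
student 3: 819 + 568 = 1387
student 4: 1387 + 568 = 1955
student 5: 1955 + 568 = 2523
student 6: 2523 + 568 = 3091
student 7: 3091 + 568 = 3659
student 8: 3659 + 568 = 4227
student 9: 4227 + 568 = 4795
student 10: 4795 + 568 = 5363
student 11: 5363 + 568 = 5931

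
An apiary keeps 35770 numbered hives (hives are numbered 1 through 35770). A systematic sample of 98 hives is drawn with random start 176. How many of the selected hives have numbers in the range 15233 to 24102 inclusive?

24

k = 35770/98 = 365
First selection ≥ 15233: 176 + ⌈(15233−176)/365⌉·365 = 176 + 42×365 = 15506
Last selection ≤ 24102: 176 + ⌊(24102−176)/365⌋·365 = 176 + 65×365 = 23901
Count = 65 − 42 + 1 = 24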